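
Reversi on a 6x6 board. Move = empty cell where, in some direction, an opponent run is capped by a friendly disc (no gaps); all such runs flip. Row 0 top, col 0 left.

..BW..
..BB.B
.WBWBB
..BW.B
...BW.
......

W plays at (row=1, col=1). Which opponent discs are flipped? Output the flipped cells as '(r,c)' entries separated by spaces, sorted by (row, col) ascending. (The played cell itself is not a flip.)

Answer: (2,2)

Derivation:
Dir NW: first cell '.' (not opp) -> no flip
Dir N: first cell '.' (not opp) -> no flip
Dir NE: opp run (0,2), next=edge -> no flip
Dir W: first cell '.' (not opp) -> no flip
Dir E: opp run (1,2) (1,3), next='.' -> no flip
Dir SW: first cell '.' (not opp) -> no flip
Dir S: first cell 'W' (not opp) -> no flip
Dir SE: opp run (2,2) capped by W -> flip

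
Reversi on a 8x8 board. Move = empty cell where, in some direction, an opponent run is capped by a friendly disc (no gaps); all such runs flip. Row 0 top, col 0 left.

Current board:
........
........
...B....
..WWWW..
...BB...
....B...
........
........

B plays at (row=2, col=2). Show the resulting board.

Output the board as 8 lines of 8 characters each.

Answer: ........
........
..BB....
..WBWW..
...BB...
....B...
........
........

Derivation:
Place B at (2,2); scan 8 dirs for brackets.
Dir NW: first cell '.' (not opp) -> no flip
Dir N: first cell '.' (not opp) -> no flip
Dir NE: first cell '.' (not opp) -> no flip
Dir W: first cell '.' (not opp) -> no flip
Dir E: first cell 'B' (not opp) -> no flip
Dir SW: first cell '.' (not opp) -> no flip
Dir S: opp run (3,2), next='.' -> no flip
Dir SE: opp run (3,3) capped by B -> flip
All flips: (3,3)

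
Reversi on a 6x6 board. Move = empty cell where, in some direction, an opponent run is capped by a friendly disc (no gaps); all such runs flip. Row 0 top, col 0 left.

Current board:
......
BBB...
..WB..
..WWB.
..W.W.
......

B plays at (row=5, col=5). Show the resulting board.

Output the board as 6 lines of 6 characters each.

Answer: ......
BBB...
..BB..
..WBB.
..W.B.
.....B

Derivation:
Place B at (5,5); scan 8 dirs for brackets.
Dir NW: opp run (4,4) (3,3) (2,2) capped by B -> flip
Dir N: first cell '.' (not opp) -> no flip
Dir NE: edge -> no flip
Dir W: first cell '.' (not opp) -> no flip
Dir E: edge -> no flip
Dir SW: edge -> no flip
Dir S: edge -> no flip
Dir SE: edge -> no flip
All flips: (2,2) (3,3) (4,4)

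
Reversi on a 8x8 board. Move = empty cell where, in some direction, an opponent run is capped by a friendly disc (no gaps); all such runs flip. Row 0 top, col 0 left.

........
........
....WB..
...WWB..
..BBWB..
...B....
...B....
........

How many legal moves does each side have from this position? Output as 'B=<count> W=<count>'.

Answer: B=4 W=10

Derivation:
-- B to move --
(1,3): flips 1 -> legal
(1,4): no bracket -> illegal
(1,5): flips 2 -> legal
(2,2): no bracket -> illegal
(2,3): flips 3 -> legal
(3,2): flips 2 -> legal
(5,4): no bracket -> illegal
(5,5): no bracket -> illegal
B mobility = 4
-- W to move --
(1,4): no bracket -> illegal
(1,5): no bracket -> illegal
(1,6): flips 1 -> legal
(2,6): flips 2 -> legal
(3,1): no bracket -> illegal
(3,2): no bracket -> illegal
(3,6): flips 1 -> legal
(4,1): flips 2 -> legal
(4,6): flips 2 -> legal
(5,1): flips 1 -> legal
(5,2): flips 1 -> legal
(5,4): no bracket -> illegal
(5,5): no bracket -> illegal
(5,6): flips 1 -> legal
(6,2): flips 1 -> legal
(6,4): no bracket -> illegal
(7,2): no bracket -> illegal
(7,3): flips 3 -> legal
(7,4): no bracket -> illegal
W mobility = 10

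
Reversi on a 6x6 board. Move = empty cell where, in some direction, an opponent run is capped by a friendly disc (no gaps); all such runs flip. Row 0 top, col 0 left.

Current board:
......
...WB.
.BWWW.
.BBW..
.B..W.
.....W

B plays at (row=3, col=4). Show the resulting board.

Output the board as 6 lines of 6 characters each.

Place B at (3,4); scan 8 dirs for brackets.
Dir NW: opp run (2,3), next='.' -> no flip
Dir N: opp run (2,4) capped by B -> flip
Dir NE: first cell '.' (not opp) -> no flip
Dir W: opp run (3,3) capped by B -> flip
Dir E: first cell '.' (not opp) -> no flip
Dir SW: first cell '.' (not opp) -> no flip
Dir S: opp run (4,4), next='.' -> no flip
Dir SE: first cell '.' (not opp) -> no flip
All flips: (2,4) (3,3)

Answer: ......
...WB.
.BWWB.
.BBBB.
.B..W.
.....W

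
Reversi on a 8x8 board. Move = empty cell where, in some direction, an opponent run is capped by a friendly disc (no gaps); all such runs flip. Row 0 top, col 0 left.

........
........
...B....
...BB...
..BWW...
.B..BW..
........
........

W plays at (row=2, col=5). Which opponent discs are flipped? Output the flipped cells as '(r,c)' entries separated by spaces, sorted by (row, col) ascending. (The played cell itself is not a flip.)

Dir NW: first cell '.' (not opp) -> no flip
Dir N: first cell '.' (not opp) -> no flip
Dir NE: first cell '.' (not opp) -> no flip
Dir W: first cell '.' (not opp) -> no flip
Dir E: first cell '.' (not opp) -> no flip
Dir SW: opp run (3,4) capped by W -> flip
Dir S: first cell '.' (not opp) -> no flip
Dir SE: first cell '.' (not opp) -> no flip

Answer: (3,4)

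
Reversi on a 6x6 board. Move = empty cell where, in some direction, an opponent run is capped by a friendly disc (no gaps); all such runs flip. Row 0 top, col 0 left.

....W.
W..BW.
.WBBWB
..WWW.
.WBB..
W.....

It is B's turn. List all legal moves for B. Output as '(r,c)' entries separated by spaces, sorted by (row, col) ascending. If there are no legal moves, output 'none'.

Answer: (0,3) (0,5) (1,5) (2,0) (3,5) (4,0) (4,4) (4,5)

Derivation:
(0,0): no bracket -> illegal
(0,1): no bracket -> illegal
(0,3): flips 1 -> legal
(0,5): flips 1 -> legal
(1,1): no bracket -> illegal
(1,2): no bracket -> illegal
(1,5): flips 3 -> legal
(2,0): flips 1 -> legal
(3,0): no bracket -> illegal
(3,1): no bracket -> illegal
(3,5): flips 1 -> legal
(4,0): flips 1 -> legal
(4,4): flips 1 -> legal
(4,5): flips 1 -> legal
(5,1): no bracket -> illegal
(5,2): no bracket -> illegal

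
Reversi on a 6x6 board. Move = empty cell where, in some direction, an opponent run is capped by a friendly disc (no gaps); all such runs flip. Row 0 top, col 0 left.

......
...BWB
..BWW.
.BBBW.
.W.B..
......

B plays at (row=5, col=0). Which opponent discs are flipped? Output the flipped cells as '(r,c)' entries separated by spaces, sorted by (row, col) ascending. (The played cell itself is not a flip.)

Dir NW: edge -> no flip
Dir N: first cell '.' (not opp) -> no flip
Dir NE: opp run (4,1) capped by B -> flip
Dir W: edge -> no flip
Dir E: first cell '.' (not opp) -> no flip
Dir SW: edge -> no flip
Dir S: edge -> no flip
Dir SE: edge -> no flip

Answer: (4,1)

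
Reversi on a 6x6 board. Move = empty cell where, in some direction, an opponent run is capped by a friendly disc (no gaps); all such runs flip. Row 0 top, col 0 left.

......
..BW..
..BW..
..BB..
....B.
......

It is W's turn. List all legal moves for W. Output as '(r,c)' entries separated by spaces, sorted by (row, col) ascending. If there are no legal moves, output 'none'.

(0,1): flips 1 -> legal
(0,2): no bracket -> illegal
(0,3): no bracket -> illegal
(1,1): flips 1 -> legal
(2,1): flips 1 -> legal
(2,4): no bracket -> illegal
(3,1): flips 1 -> legal
(3,4): no bracket -> illegal
(3,5): no bracket -> illegal
(4,1): flips 1 -> legal
(4,2): no bracket -> illegal
(4,3): flips 1 -> legal
(4,5): no bracket -> illegal
(5,3): no bracket -> illegal
(5,4): no bracket -> illegal
(5,5): no bracket -> illegal

Answer: (0,1) (1,1) (2,1) (3,1) (4,1) (4,3)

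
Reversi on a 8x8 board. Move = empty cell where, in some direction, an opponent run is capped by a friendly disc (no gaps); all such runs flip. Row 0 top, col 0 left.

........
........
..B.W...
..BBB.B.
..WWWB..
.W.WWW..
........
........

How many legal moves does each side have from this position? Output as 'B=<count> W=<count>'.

-- B to move --
(1,3): no bracket -> illegal
(1,4): flips 1 -> legal
(1,5): flips 1 -> legal
(2,3): no bracket -> illegal
(2,5): no bracket -> illegal
(3,1): no bracket -> illegal
(3,5): no bracket -> illegal
(4,0): no bracket -> illegal
(4,1): flips 3 -> legal
(4,6): no bracket -> illegal
(5,0): no bracket -> illegal
(5,2): flips 2 -> legal
(5,6): no bracket -> illegal
(6,0): flips 2 -> legal
(6,1): no bracket -> illegal
(6,2): no bracket -> illegal
(6,3): flips 3 -> legal
(6,4): flips 2 -> legal
(6,5): flips 3 -> legal
(6,6): flips 2 -> legal
B mobility = 9
-- W to move --
(1,1): flips 2 -> legal
(1,2): flips 2 -> legal
(1,3): no bracket -> illegal
(2,1): flips 1 -> legal
(2,3): flips 1 -> legal
(2,5): flips 1 -> legal
(2,6): no bracket -> illegal
(2,7): flips 2 -> legal
(3,1): no bracket -> illegal
(3,5): flips 1 -> legal
(3,7): no bracket -> illegal
(4,1): no bracket -> illegal
(4,6): flips 1 -> legal
(4,7): no bracket -> illegal
(5,6): no bracket -> illegal
W mobility = 8

Answer: B=9 W=8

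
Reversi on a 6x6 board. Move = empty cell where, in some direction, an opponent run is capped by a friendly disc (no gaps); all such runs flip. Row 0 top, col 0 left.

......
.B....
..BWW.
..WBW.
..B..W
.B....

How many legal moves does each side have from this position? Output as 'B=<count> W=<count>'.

-- B to move --
(1,2): no bracket -> illegal
(1,3): flips 1 -> legal
(1,4): no bracket -> illegal
(1,5): flips 1 -> legal
(2,1): no bracket -> illegal
(2,5): flips 2 -> legal
(3,1): flips 1 -> legal
(3,5): flips 1 -> legal
(4,1): no bracket -> illegal
(4,3): no bracket -> illegal
(4,4): no bracket -> illegal
(5,4): no bracket -> illegal
(5,5): no bracket -> illegal
B mobility = 5
-- W to move --
(0,0): no bracket -> illegal
(0,1): no bracket -> illegal
(0,2): no bracket -> illegal
(1,0): no bracket -> illegal
(1,2): flips 1 -> legal
(1,3): no bracket -> illegal
(2,0): no bracket -> illegal
(2,1): flips 1 -> legal
(3,1): no bracket -> illegal
(4,0): no bracket -> illegal
(4,1): no bracket -> illegal
(4,3): flips 1 -> legal
(4,4): no bracket -> illegal
(5,0): no bracket -> illegal
(5,2): flips 1 -> legal
(5,3): no bracket -> illegal
W mobility = 4

Answer: B=5 W=4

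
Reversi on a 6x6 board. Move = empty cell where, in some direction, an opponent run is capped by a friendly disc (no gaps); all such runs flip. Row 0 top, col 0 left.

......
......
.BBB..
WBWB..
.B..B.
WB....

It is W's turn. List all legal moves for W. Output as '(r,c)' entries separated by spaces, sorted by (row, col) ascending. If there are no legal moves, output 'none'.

Answer: (1,0) (1,2) (1,4) (3,4) (5,2)

Derivation:
(1,0): flips 1 -> legal
(1,1): no bracket -> illegal
(1,2): flips 2 -> legal
(1,3): no bracket -> illegal
(1,4): flips 1 -> legal
(2,0): no bracket -> illegal
(2,4): no bracket -> illegal
(3,4): flips 1 -> legal
(3,5): no bracket -> illegal
(4,0): no bracket -> illegal
(4,2): no bracket -> illegal
(4,3): no bracket -> illegal
(4,5): no bracket -> illegal
(5,2): flips 2 -> legal
(5,3): no bracket -> illegal
(5,4): no bracket -> illegal
(5,5): no bracket -> illegal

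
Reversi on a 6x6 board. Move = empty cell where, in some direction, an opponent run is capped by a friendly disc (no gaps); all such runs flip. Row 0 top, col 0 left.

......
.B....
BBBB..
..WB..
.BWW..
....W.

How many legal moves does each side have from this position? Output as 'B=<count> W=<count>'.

-- B to move --
(3,1): flips 1 -> legal
(3,4): no bracket -> illegal
(4,4): flips 2 -> legal
(4,5): no bracket -> illegal
(5,1): flips 1 -> legal
(5,2): flips 2 -> legal
(5,3): flips 1 -> legal
(5,5): no bracket -> illegal
B mobility = 5
-- W to move --
(0,0): no bracket -> illegal
(0,1): no bracket -> illegal
(0,2): no bracket -> illegal
(1,0): flips 1 -> legal
(1,2): flips 1 -> legal
(1,3): flips 2 -> legal
(1,4): flips 1 -> legal
(2,4): flips 1 -> legal
(3,0): no bracket -> illegal
(3,1): no bracket -> illegal
(3,4): flips 1 -> legal
(4,0): flips 1 -> legal
(4,4): no bracket -> illegal
(5,0): flips 1 -> legal
(5,1): no bracket -> illegal
(5,2): no bracket -> illegal
W mobility = 8

Answer: B=5 W=8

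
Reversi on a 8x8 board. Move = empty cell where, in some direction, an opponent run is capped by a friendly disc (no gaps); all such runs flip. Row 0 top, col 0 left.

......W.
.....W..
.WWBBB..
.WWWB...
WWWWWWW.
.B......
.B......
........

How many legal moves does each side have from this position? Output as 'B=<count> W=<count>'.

Answer: B=9 W=9

Derivation:
-- B to move --
(0,4): no bracket -> illegal
(0,5): flips 1 -> legal
(0,7): no bracket -> illegal
(1,0): no bracket -> illegal
(1,1): flips 3 -> legal
(1,2): no bracket -> illegal
(1,3): no bracket -> illegal
(1,4): no bracket -> illegal
(1,6): no bracket -> illegal
(1,7): no bracket -> illegal
(2,0): flips 2 -> legal
(2,6): no bracket -> illegal
(3,0): flips 3 -> legal
(3,5): no bracket -> illegal
(3,6): no bracket -> illegal
(3,7): no bracket -> illegal
(4,7): no bracket -> illegal
(5,0): flips 2 -> legal
(5,2): flips 1 -> legal
(5,3): flips 2 -> legal
(5,4): flips 1 -> legal
(5,5): no bracket -> illegal
(5,6): flips 1 -> legal
(5,7): no bracket -> illegal
B mobility = 9
-- W to move --
(1,2): flips 2 -> legal
(1,3): flips 1 -> legal
(1,4): flips 3 -> legal
(1,6): flips 2 -> legal
(2,6): flips 3 -> legal
(3,5): flips 2 -> legal
(3,6): no bracket -> illegal
(5,0): no bracket -> illegal
(5,2): no bracket -> illegal
(6,0): flips 1 -> legal
(6,2): flips 1 -> legal
(7,0): no bracket -> illegal
(7,1): flips 2 -> legal
(7,2): no bracket -> illegal
W mobility = 9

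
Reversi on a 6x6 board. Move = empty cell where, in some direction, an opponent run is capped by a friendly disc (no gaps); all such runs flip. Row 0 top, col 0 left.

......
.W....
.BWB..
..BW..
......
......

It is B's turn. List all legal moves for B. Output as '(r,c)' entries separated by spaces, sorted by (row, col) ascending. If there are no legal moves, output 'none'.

Answer: (0,1) (1,2) (3,4) (4,3)

Derivation:
(0,0): no bracket -> illegal
(0,1): flips 1 -> legal
(0,2): no bracket -> illegal
(1,0): no bracket -> illegal
(1,2): flips 1 -> legal
(1,3): no bracket -> illegal
(2,0): no bracket -> illegal
(2,4): no bracket -> illegal
(3,1): no bracket -> illegal
(3,4): flips 1 -> legal
(4,2): no bracket -> illegal
(4,3): flips 1 -> legal
(4,4): no bracket -> illegal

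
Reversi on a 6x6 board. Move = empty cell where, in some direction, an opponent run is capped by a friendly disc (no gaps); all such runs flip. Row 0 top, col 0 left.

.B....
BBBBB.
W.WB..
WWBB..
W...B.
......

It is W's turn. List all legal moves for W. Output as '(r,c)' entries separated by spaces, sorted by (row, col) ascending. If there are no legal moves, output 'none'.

(0,0): flips 2 -> legal
(0,2): flips 2 -> legal
(0,3): no bracket -> illegal
(0,4): flips 1 -> legal
(0,5): no bracket -> illegal
(1,5): no bracket -> illegal
(2,1): no bracket -> illegal
(2,4): flips 1 -> legal
(2,5): no bracket -> illegal
(3,4): flips 2 -> legal
(3,5): no bracket -> illegal
(4,1): no bracket -> illegal
(4,2): flips 1 -> legal
(4,3): no bracket -> illegal
(4,5): no bracket -> illegal
(5,3): no bracket -> illegal
(5,4): no bracket -> illegal
(5,5): flips 2 -> legal

Answer: (0,0) (0,2) (0,4) (2,4) (3,4) (4,2) (5,5)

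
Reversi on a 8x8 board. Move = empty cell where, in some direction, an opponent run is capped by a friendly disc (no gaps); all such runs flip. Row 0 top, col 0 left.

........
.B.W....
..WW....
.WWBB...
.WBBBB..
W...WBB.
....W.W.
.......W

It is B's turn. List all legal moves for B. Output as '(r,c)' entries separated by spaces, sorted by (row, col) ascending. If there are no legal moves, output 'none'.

Answer: (0,3) (1,2) (2,0) (2,1) (3,0) (4,0) (5,3) (6,3) (6,5) (7,3) (7,4) (7,6)

Derivation:
(0,2): no bracket -> illegal
(0,3): flips 2 -> legal
(0,4): no bracket -> illegal
(1,2): flips 3 -> legal
(1,4): no bracket -> illegal
(2,0): flips 1 -> legal
(2,1): flips 1 -> legal
(2,4): no bracket -> illegal
(3,0): flips 2 -> legal
(4,0): flips 1 -> legal
(5,1): no bracket -> illegal
(5,2): no bracket -> illegal
(5,3): flips 1 -> legal
(5,7): no bracket -> illegal
(6,0): no bracket -> illegal
(6,1): no bracket -> illegal
(6,3): flips 1 -> legal
(6,5): flips 1 -> legal
(6,7): no bracket -> illegal
(7,3): flips 1 -> legal
(7,4): flips 2 -> legal
(7,5): no bracket -> illegal
(7,6): flips 1 -> legal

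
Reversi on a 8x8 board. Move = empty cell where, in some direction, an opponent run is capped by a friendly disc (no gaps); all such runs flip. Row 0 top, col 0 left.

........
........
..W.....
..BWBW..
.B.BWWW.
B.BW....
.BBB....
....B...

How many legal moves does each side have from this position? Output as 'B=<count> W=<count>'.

Answer: B=7 W=7

Derivation:
-- B to move --
(1,1): no bracket -> illegal
(1,2): flips 1 -> legal
(1,3): no bracket -> illegal
(2,1): no bracket -> illegal
(2,3): flips 1 -> legal
(2,4): no bracket -> illegal
(2,5): no bracket -> illegal
(2,6): flips 3 -> legal
(3,1): no bracket -> illegal
(3,6): flips 1 -> legal
(3,7): no bracket -> illegal
(4,2): no bracket -> illegal
(4,7): flips 3 -> legal
(5,4): flips 2 -> legal
(5,5): no bracket -> illegal
(5,6): flips 1 -> legal
(5,7): no bracket -> illegal
(6,4): no bracket -> illegal
B mobility = 7
-- W to move --
(2,1): no bracket -> illegal
(2,3): flips 1 -> legal
(2,4): flips 1 -> legal
(2,5): no bracket -> illegal
(3,0): no bracket -> illegal
(3,1): flips 1 -> legal
(4,0): no bracket -> illegal
(4,2): flips 2 -> legal
(5,1): flips 1 -> legal
(5,4): no bracket -> illegal
(6,0): no bracket -> illegal
(6,4): no bracket -> illegal
(6,5): no bracket -> illegal
(7,0): no bracket -> illegal
(7,1): flips 1 -> legal
(7,2): no bracket -> illegal
(7,3): flips 1 -> legal
(7,5): no bracket -> illegal
W mobility = 7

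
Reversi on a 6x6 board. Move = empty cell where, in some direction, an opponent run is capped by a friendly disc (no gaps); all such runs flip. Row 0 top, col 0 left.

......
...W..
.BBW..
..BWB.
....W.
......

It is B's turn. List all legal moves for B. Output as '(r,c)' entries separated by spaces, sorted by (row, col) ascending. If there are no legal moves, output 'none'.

Answer: (0,4) (1,2) (1,4) (2,4) (5,4) (5,5)

Derivation:
(0,2): no bracket -> illegal
(0,3): no bracket -> illegal
(0,4): flips 1 -> legal
(1,2): flips 1 -> legal
(1,4): flips 1 -> legal
(2,4): flips 1 -> legal
(3,5): no bracket -> illegal
(4,2): no bracket -> illegal
(4,3): no bracket -> illegal
(4,5): no bracket -> illegal
(5,3): no bracket -> illegal
(5,4): flips 1 -> legal
(5,5): flips 2 -> legal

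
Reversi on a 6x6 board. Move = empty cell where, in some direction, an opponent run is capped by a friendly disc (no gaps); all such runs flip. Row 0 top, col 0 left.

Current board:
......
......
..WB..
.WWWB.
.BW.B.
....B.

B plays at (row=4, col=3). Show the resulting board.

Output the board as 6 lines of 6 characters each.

Place B at (4,3); scan 8 dirs for brackets.
Dir NW: opp run (3,2), next='.' -> no flip
Dir N: opp run (3,3) capped by B -> flip
Dir NE: first cell 'B' (not opp) -> no flip
Dir W: opp run (4,2) capped by B -> flip
Dir E: first cell 'B' (not opp) -> no flip
Dir SW: first cell '.' (not opp) -> no flip
Dir S: first cell '.' (not opp) -> no flip
Dir SE: first cell 'B' (not opp) -> no flip
All flips: (3,3) (4,2)

Answer: ......
......
..WB..
.WWBB.
.BBBB.
....B.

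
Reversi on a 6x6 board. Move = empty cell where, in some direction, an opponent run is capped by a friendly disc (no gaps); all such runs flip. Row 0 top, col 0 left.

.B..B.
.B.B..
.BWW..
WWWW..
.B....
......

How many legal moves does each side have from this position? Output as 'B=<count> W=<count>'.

Answer: B=5 W=8

Derivation:
-- B to move --
(1,2): no bracket -> illegal
(1,4): flips 2 -> legal
(2,0): no bracket -> illegal
(2,4): flips 2 -> legal
(3,4): no bracket -> illegal
(4,0): flips 2 -> legal
(4,2): no bracket -> illegal
(4,3): flips 3 -> legal
(4,4): flips 2 -> legal
B mobility = 5
-- W to move --
(0,0): flips 1 -> legal
(0,2): no bracket -> illegal
(0,3): flips 1 -> legal
(0,5): no bracket -> illegal
(1,0): flips 1 -> legal
(1,2): flips 1 -> legal
(1,4): no bracket -> illegal
(1,5): no bracket -> illegal
(2,0): flips 1 -> legal
(2,4): no bracket -> illegal
(4,0): no bracket -> illegal
(4,2): no bracket -> illegal
(5,0): flips 1 -> legal
(5,1): flips 1 -> legal
(5,2): flips 1 -> legal
W mobility = 8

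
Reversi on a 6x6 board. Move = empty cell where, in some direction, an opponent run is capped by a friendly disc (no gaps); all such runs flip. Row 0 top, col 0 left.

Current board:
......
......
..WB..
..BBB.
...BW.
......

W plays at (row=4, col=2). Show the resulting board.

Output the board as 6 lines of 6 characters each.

Place W at (4,2); scan 8 dirs for brackets.
Dir NW: first cell '.' (not opp) -> no flip
Dir N: opp run (3,2) capped by W -> flip
Dir NE: opp run (3,3), next='.' -> no flip
Dir W: first cell '.' (not opp) -> no flip
Dir E: opp run (4,3) capped by W -> flip
Dir SW: first cell '.' (not opp) -> no flip
Dir S: first cell '.' (not opp) -> no flip
Dir SE: first cell '.' (not opp) -> no flip
All flips: (3,2) (4,3)

Answer: ......
......
..WB..
..WBB.
..WWW.
......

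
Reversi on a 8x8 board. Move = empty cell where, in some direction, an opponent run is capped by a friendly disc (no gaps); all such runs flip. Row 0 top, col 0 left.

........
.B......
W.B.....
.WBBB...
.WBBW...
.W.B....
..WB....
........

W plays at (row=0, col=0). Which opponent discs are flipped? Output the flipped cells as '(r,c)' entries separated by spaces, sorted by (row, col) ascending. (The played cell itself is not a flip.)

Dir NW: edge -> no flip
Dir N: edge -> no flip
Dir NE: edge -> no flip
Dir W: edge -> no flip
Dir E: first cell '.' (not opp) -> no flip
Dir SW: edge -> no flip
Dir S: first cell '.' (not opp) -> no flip
Dir SE: opp run (1,1) (2,2) (3,3) capped by W -> flip

Answer: (1,1) (2,2) (3,3)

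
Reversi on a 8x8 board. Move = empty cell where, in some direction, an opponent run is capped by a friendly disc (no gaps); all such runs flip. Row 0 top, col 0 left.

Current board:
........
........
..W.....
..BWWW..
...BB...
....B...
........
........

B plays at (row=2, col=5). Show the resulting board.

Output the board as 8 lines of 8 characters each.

Place B at (2,5); scan 8 dirs for brackets.
Dir NW: first cell '.' (not opp) -> no flip
Dir N: first cell '.' (not opp) -> no flip
Dir NE: first cell '.' (not opp) -> no flip
Dir W: first cell '.' (not opp) -> no flip
Dir E: first cell '.' (not opp) -> no flip
Dir SW: opp run (3,4) capped by B -> flip
Dir S: opp run (3,5), next='.' -> no flip
Dir SE: first cell '.' (not opp) -> no flip
All flips: (3,4)

Answer: ........
........
..W..B..
..BWBW..
...BB...
....B...
........
........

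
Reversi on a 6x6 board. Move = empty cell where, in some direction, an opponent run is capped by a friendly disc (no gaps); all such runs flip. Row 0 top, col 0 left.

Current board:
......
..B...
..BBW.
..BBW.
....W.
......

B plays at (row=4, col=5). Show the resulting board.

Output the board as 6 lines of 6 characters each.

Place B at (4,5); scan 8 dirs for brackets.
Dir NW: opp run (3,4) capped by B -> flip
Dir N: first cell '.' (not opp) -> no flip
Dir NE: edge -> no flip
Dir W: opp run (4,4), next='.' -> no flip
Dir E: edge -> no flip
Dir SW: first cell '.' (not opp) -> no flip
Dir S: first cell '.' (not opp) -> no flip
Dir SE: edge -> no flip
All flips: (3,4)

Answer: ......
..B...
..BBW.
..BBB.
....WB
......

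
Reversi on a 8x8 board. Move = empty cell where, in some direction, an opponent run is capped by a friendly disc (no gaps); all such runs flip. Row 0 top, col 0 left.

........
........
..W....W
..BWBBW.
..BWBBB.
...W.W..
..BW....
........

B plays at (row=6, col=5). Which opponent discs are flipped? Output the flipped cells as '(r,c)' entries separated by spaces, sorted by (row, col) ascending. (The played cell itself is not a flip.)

Answer: (5,5)

Derivation:
Dir NW: first cell '.' (not opp) -> no flip
Dir N: opp run (5,5) capped by B -> flip
Dir NE: first cell '.' (not opp) -> no flip
Dir W: first cell '.' (not opp) -> no flip
Dir E: first cell '.' (not opp) -> no flip
Dir SW: first cell '.' (not opp) -> no flip
Dir S: first cell '.' (not opp) -> no flip
Dir SE: first cell '.' (not opp) -> no flip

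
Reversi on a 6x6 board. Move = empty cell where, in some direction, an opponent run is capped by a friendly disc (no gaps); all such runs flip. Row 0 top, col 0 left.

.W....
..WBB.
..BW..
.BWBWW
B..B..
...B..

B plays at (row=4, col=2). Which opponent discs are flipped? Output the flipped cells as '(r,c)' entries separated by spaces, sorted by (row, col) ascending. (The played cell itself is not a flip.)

Dir NW: first cell 'B' (not opp) -> no flip
Dir N: opp run (3,2) capped by B -> flip
Dir NE: first cell 'B' (not opp) -> no flip
Dir W: first cell '.' (not opp) -> no flip
Dir E: first cell 'B' (not opp) -> no flip
Dir SW: first cell '.' (not opp) -> no flip
Dir S: first cell '.' (not opp) -> no flip
Dir SE: first cell 'B' (not opp) -> no flip

Answer: (3,2)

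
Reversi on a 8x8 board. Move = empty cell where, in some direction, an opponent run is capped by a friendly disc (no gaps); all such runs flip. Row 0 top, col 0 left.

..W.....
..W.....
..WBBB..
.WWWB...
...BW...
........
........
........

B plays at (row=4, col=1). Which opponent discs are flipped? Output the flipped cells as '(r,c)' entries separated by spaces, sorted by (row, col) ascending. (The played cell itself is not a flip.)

Dir NW: first cell '.' (not opp) -> no flip
Dir N: opp run (3,1), next='.' -> no flip
Dir NE: opp run (3,2) capped by B -> flip
Dir W: first cell '.' (not opp) -> no flip
Dir E: first cell '.' (not opp) -> no flip
Dir SW: first cell '.' (not opp) -> no flip
Dir S: first cell '.' (not opp) -> no flip
Dir SE: first cell '.' (not opp) -> no flip

Answer: (3,2)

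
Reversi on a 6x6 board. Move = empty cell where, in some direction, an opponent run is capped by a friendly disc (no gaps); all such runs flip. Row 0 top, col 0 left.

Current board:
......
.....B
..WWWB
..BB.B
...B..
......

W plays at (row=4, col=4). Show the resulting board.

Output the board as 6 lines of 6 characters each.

Answer: ......
.....B
..WWWB
..BW.B
...BW.
......

Derivation:
Place W at (4,4); scan 8 dirs for brackets.
Dir NW: opp run (3,3) capped by W -> flip
Dir N: first cell '.' (not opp) -> no flip
Dir NE: opp run (3,5), next=edge -> no flip
Dir W: opp run (4,3), next='.' -> no flip
Dir E: first cell '.' (not opp) -> no flip
Dir SW: first cell '.' (not opp) -> no flip
Dir S: first cell '.' (not opp) -> no flip
Dir SE: first cell '.' (not opp) -> no flip
All flips: (3,3)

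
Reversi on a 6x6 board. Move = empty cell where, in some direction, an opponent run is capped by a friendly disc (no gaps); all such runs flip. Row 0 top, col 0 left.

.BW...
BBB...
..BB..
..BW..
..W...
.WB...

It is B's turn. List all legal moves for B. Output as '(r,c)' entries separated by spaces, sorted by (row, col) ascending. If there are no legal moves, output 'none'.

(0,3): flips 1 -> legal
(1,3): no bracket -> illegal
(2,4): no bracket -> illegal
(3,1): no bracket -> illegal
(3,4): flips 1 -> legal
(4,0): no bracket -> illegal
(4,1): no bracket -> illegal
(4,3): flips 1 -> legal
(4,4): flips 1 -> legal
(5,0): flips 1 -> legal
(5,3): no bracket -> illegal

Answer: (0,3) (3,4) (4,3) (4,4) (5,0)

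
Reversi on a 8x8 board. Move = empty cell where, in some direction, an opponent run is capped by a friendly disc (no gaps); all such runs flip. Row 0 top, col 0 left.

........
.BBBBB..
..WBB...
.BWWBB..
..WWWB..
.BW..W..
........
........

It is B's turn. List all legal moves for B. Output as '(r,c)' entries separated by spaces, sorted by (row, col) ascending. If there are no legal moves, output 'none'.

Answer: (2,1) (4,1) (5,3) (5,4) (6,1) (6,2) (6,5) (6,6)

Derivation:
(2,1): flips 1 -> legal
(4,1): flips 4 -> legal
(4,6): no bracket -> illegal
(5,3): flips 5 -> legal
(5,4): flips 1 -> legal
(5,6): no bracket -> illegal
(6,1): flips 2 -> legal
(6,2): flips 4 -> legal
(6,3): no bracket -> illegal
(6,4): no bracket -> illegal
(6,5): flips 1 -> legal
(6,6): flips 4 -> legal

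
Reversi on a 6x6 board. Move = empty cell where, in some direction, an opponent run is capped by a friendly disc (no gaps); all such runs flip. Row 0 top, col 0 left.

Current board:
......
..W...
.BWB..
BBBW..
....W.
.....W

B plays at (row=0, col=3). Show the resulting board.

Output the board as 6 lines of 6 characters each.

Place B at (0,3); scan 8 dirs for brackets.
Dir NW: edge -> no flip
Dir N: edge -> no flip
Dir NE: edge -> no flip
Dir W: first cell '.' (not opp) -> no flip
Dir E: first cell '.' (not opp) -> no flip
Dir SW: opp run (1,2) capped by B -> flip
Dir S: first cell '.' (not opp) -> no flip
Dir SE: first cell '.' (not opp) -> no flip
All flips: (1,2)

Answer: ...B..
..B...
.BWB..
BBBW..
....W.
.....W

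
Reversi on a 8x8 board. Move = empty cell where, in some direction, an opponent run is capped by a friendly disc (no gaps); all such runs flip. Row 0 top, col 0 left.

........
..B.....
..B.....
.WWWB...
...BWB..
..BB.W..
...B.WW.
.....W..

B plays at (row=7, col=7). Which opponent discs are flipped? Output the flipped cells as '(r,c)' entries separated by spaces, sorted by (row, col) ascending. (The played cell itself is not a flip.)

Answer: (3,3) (4,4) (5,5) (6,6)

Derivation:
Dir NW: opp run (6,6) (5,5) (4,4) (3,3) capped by B -> flip
Dir N: first cell '.' (not opp) -> no flip
Dir NE: edge -> no flip
Dir W: first cell '.' (not opp) -> no flip
Dir E: edge -> no flip
Dir SW: edge -> no flip
Dir S: edge -> no flip
Dir SE: edge -> no flip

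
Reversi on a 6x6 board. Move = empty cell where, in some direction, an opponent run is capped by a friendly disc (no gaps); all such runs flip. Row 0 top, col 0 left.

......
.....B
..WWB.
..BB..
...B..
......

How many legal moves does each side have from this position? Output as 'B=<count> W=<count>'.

Answer: B=5 W=5

Derivation:
-- B to move --
(1,1): flips 1 -> legal
(1,2): flips 1 -> legal
(1,3): flips 1 -> legal
(1,4): flips 1 -> legal
(2,1): flips 2 -> legal
(3,1): no bracket -> illegal
(3,4): no bracket -> illegal
B mobility = 5
-- W to move --
(0,4): no bracket -> illegal
(0,5): no bracket -> illegal
(1,3): no bracket -> illegal
(1,4): no bracket -> illegal
(2,1): no bracket -> illegal
(2,5): flips 1 -> legal
(3,1): no bracket -> illegal
(3,4): no bracket -> illegal
(3,5): no bracket -> illegal
(4,1): flips 1 -> legal
(4,2): flips 1 -> legal
(4,4): flips 1 -> legal
(5,2): no bracket -> illegal
(5,3): flips 2 -> legal
(5,4): no bracket -> illegal
W mobility = 5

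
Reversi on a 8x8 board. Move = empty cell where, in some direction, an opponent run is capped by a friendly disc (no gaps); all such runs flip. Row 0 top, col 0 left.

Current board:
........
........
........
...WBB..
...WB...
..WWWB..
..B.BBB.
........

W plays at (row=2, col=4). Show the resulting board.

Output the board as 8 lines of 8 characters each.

Answer: ........
........
....W...
...WWB..
...WW...
..WWWB..
..B.BBB.
........

Derivation:
Place W at (2,4); scan 8 dirs for brackets.
Dir NW: first cell '.' (not opp) -> no flip
Dir N: first cell '.' (not opp) -> no flip
Dir NE: first cell '.' (not opp) -> no flip
Dir W: first cell '.' (not opp) -> no flip
Dir E: first cell '.' (not opp) -> no flip
Dir SW: first cell 'W' (not opp) -> no flip
Dir S: opp run (3,4) (4,4) capped by W -> flip
Dir SE: opp run (3,5), next='.' -> no flip
All flips: (3,4) (4,4)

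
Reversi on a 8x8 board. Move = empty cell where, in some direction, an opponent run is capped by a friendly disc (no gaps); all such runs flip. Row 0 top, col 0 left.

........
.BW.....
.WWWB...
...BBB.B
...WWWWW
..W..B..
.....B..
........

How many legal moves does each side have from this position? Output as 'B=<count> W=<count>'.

Answer: B=9 W=11

Derivation:
-- B to move --
(0,1): flips 2 -> legal
(0,2): no bracket -> illegal
(0,3): no bracket -> illegal
(1,0): no bracket -> illegal
(1,3): flips 2 -> legal
(1,4): no bracket -> illegal
(2,0): flips 3 -> legal
(3,0): no bracket -> illegal
(3,1): flips 1 -> legal
(3,2): no bracket -> illegal
(3,6): no bracket -> illegal
(4,1): no bracket -> illegal
(4,2): no bracket -> illegal
(5,1): no bracket -> illegal
(5,3): flips 2 -> legal
(5,4): flips 1 -> legal
(5,6): flips 1 -> legal
(5,7): flips 2 -> legal
(6,1): flips 2 -> legal
(6,2): no bracket -> illegal
(6,3): no bracket -> illegal
B mobility = 9
-- W to move --
(0,0): flips 1 -> legal
(0,1): flips 1 -> legal
(0,2): no bracket -> illegal
(1,0): flips 1 -> legal
(1,3): flips 2 -> legal
(1,4): flips 2 -> legal
(1,5): no bracket -> illegal
(2,0): no bracket -> illegal
(2,5): flips 3 -> legal
(2,6): flips 1 -> legal
(2,7): flips 1 -> legal
(3,2): no bracket -> illegal
(3,6): no bracket -> illegal
(4,2): no bracket -> illegal
(5,4): no bracket -> illegal
(5,6): no bracket -> illegal
(6,4): flips 1 -> legal
(6,6): flips 1 -> legal
(7,4): no bracket -> illegal
(7,5): flips 2 -> legal
(7,6): no bracket -> illegal
W mobility = 11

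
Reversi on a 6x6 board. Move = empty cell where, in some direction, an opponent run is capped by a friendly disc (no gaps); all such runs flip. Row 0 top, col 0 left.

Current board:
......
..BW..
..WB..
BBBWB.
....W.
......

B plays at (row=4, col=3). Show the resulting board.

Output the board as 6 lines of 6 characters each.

Answer: ......
..BW..
..WB..
BBBBB.
...BW.
......

Derivation:
Place B at (4,3); scan 8 dirs for brackets.
Dir NW: first cell 'B' (not opp) -> no flip
Dir N: opp run (3,3) capped by B -> flip
Dir NE: first cell 'B' (not opp) -> no flip
Dir W: first cell '.' (not opp) -> no flip
Dir E: opp run (4,4), next='.' -> no flip
Dir SW: first cell '.' (not opp) -> no flip
Dir S: first cell '.' (not opp) -> no flip
Dir SE: first cell '.' (not opp) -> no flip
All flips: (3,3)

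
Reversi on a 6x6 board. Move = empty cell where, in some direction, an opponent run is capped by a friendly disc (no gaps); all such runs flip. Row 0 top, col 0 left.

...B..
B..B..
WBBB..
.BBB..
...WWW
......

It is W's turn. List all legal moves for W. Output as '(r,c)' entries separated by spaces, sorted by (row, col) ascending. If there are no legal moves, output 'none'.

Answer: (0,0) (1,1) (2,4) (4,2)

Derivation:
(0,0): flips 1 -> legal
(0,1): no bracket -> illegal
(0,2): no bracket -> illegal
(0,4): no bracket -> illegal
(1,1): flips 2 -> legal
(1,2): no bracket -> illegal
(1,4): no bracket -> illegal
(2,4): flips 3 -> legal
(3,0): no bracket -> illegal
(3,4): no bracket -> illegal
(4,0): no bracket -> illegal
(4,1): no bracket -> illegal
(4,2): flips 1 -> legal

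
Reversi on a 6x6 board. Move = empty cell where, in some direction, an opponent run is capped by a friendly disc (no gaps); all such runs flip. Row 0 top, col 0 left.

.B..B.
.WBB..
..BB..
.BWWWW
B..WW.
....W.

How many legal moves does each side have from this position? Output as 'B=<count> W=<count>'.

-- B to move --
(0,0): flips 1 -> legal
(0,2): no bracket -> illegal
(1,0): flips 1 -> legal
(2,0): no bracket -> illegal
(2,1): flips 1 -> legal
(2,4): no bracket -> illegal
(2,5): no bracket -> illegal
(4,1): flips 1 -> legal
(4,2): flips 1 -> legal
(4,5): flips 1 -> legal
(5,2): no bracket -> illegal
(5,3): flips 2 -> legal
(5,5): flips 2 -> legal
B mobility = 8
-- W to move --
(0,0): no bracket -> illegal
(0,2): flips 2 -> legal
(0,3): flips 2 -> legal
(0,5): no bracket -> illegal
(1,0): no bracket -> illegal
(1,4): flips 3 -> legal
(1,5): no bracket -> illegal
(2,0): no bracket -> illegal
(2,1): no bracket -> illegal
(2,4): no bracket -> illegal
(3,0): flips 1 -> legal
(4,1): no bracket -> illegal
(4,2): no bracket -> illegal
(5,0): no bracket -> illegal
(5,1): no bracket -> illegal
W mobility = 4

Answer: B=8 W=4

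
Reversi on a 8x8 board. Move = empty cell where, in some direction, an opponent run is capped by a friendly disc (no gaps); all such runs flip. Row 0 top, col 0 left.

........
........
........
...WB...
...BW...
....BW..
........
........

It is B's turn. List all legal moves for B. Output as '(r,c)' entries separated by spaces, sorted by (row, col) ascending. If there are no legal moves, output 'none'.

Answer: (2,3) (3,2) (4,5) (5,6)

Derivation:
(2,2): no bracket -> illegal
(2,3): flips 1 -> legal
(2,4): no bracket -> illegal
(3,2): flips 1 -> legal
(3,5): no bracket -> illegal
(4,2): no bracket -> illegal
(4,5): flips 1 -> legal
(4,6): no bracket -> illegal
(5,3): no bracket -> illegal
(5,6): flips 1 -> legal
(6,4): no bracket -> illegal
(6,5): no bracket -> illegal
(6,6): no bracket -> illegal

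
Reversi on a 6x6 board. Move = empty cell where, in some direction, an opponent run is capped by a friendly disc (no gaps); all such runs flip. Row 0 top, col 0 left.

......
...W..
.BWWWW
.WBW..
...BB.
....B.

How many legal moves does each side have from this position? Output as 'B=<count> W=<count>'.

Answer: B=7 W=6

Derivation:
-- B to move --
(0,2): no bracket -> illegal
(0,3): flips 3 -> legal
(0,4): no bracket -> illegal
(1,1): flips 2 -> legal
(1,2): flips 1 -> legal
(1,4): flips 1 -> legal
(1,5): no bracket -> illegal
(2,0): no bracket -> illegal
(3,0): flips 1 -> legal
(3,4): flips 1 -> legal
(3,5): no bracket -> illegal
(4,0): no bracket -> illegal
(4,1): flips 1 -> legal
(4,2): no bracket -> illegal
B mobility = 7
-- W to move --
(1,0): no bracket -> illegal
(1,1): flips 1 -> legal
(1,2): no bracket -> illegal
(2,0): flips 1 -> legal
(3,0): no bracket -> illegal
(3,4): no bracket -> illegal
(3,5): no bracket -> illegal
(4,1): flips 1 -> legal
(4,2): flips 1 -> legal
(4,5): no bracket -> illegal
(5,2): no bracket -> illegal
(5,3): flips 1 -> legal
(5,5): flips 1 -> legal
W mobility = 6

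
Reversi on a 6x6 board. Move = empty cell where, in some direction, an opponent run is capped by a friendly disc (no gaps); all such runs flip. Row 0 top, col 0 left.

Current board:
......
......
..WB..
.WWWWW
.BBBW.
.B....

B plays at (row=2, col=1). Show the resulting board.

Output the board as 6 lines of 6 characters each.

Answer: ......
......
.BBB..
.BBWWW
.BBBW.
.B....

Derivation:
Place B at (2,1); scan 8 dirs for brackets.
Dir NW: first cell '.' (not opp) -> no flip
Dir N: first cell '.' (not opp) -> no flip
Dir NE: first cell '.' (not opp) -> no flip
Dir W: first cell '.' (not opp) -> no flip
Dir E: opp run (2,2) capped by B -> flip
Dir SW: first cell '.' (not opp) -> no flip
Dir S: opp run (3,1) capped by B -> flip
Dir SE: opp run (3,2) capped by B -> flip
All flips: (2,2) (3,1) (3,2)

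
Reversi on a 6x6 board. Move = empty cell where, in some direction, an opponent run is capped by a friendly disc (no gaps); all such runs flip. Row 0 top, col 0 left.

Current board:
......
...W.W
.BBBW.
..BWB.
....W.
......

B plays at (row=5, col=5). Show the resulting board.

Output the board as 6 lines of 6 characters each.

Answer: ......
...W.W
.BBBW.
..BBB.
....B.
.....B

Derivation:
Place B at (5,5); scan 8 dirs for brackets.
Dir NW: opp run (4,4) (3,3) capped by B -> flip
Dir N: first cell '.' (not opp) -> no flip
Dir NE: edge -> no flip
Dir W: first cell '.' (not opp) -> no flip
Dir E: edge -> no flip
Dir SW: edge -> no flip
Dir S: edge -> no flip
Dir SE: edge -> no flip
All flips: (3,3) (4,4)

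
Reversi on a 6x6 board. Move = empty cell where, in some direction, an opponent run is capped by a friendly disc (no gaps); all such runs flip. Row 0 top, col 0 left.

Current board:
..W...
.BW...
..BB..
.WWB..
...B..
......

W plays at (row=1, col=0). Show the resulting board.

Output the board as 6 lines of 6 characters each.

Place W at (1,0); scan 8 dirs for brackets.
Dir NW: edge -> no flip
Dir N: first cell '.' (not opp) -> no flip
Dir NE: first cell '.' (not opp) -> no flip
Dir W: edge -> no flip
Dir E: opp run (1,1) capped by W -> flip
Dir SW: edge -> no flip
Dir S: first cell '.' (not opp) -> no flip
Dir SE: first cell '.' (not opp) -> no flip
All flips: (1,1)

Answer: ..W...
WWW...
..BB..
.WWB..
...B..
......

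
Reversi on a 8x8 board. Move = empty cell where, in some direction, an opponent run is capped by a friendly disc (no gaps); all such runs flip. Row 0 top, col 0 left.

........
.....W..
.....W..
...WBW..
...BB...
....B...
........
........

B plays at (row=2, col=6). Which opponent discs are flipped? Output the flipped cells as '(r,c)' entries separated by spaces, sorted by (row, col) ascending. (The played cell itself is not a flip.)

Dir NW: opp run (1,5), next='.' -> no flip
Dir N: first cell '.' (not opp) -> no flip
Dir NE: first cell '.' (not opp) -> no flip
Dir W: opp run (2,5), next='.' -> no flip
Dir E: first cell '.' (not opp) -> no flip
Dir SW: opp run (3,5) capped by B -> flip
Dir S: first cell '.' (not opp) -> no flip
Dir SE: first cell '.' (not opp) -> no flip

Answer: (3,5)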